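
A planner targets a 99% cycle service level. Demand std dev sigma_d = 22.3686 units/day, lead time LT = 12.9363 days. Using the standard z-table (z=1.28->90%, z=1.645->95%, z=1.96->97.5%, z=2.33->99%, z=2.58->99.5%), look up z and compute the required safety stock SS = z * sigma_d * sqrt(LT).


From the table, SL = 99% corresponds to z = 2.33
sqrt(LT) = sqrt(12.9363) = 3.5967
SS = 2.33 * 22.3686 * 3.5967 = 187.4562

187.4562 units


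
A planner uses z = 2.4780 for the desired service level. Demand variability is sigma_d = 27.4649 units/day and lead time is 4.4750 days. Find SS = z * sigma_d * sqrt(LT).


sqrt(LT) = sqrt(4.4750) = 2.1154
SS = 2.4780 * 27.4649 * 2.1154 = 143.9713

143.9713 units


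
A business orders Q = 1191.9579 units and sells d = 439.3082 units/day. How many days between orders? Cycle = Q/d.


Cycle = 1191.9579 / 439.3082 = 2.7133

2.7133 days


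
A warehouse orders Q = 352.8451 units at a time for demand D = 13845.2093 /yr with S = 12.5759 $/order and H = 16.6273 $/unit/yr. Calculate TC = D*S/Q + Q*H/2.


Ordering cost = D*S/Q = 493.4629
Holding cost = Q*H/2 = 2933.4307
TC = 493.4629 + 2933.4307 = 3426.8936

3426.8936 $/yr


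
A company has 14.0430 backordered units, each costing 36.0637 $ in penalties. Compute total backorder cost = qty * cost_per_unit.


Total = 14.0430 * 36.0637 = 506.4425

506.4425 $


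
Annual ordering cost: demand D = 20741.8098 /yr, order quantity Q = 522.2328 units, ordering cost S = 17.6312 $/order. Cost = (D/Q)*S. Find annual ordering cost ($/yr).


Number of orders = D/Q = 39.7176
Cost = 39.7176 * 17.6312 = 700.2682

700.2682 $/yr


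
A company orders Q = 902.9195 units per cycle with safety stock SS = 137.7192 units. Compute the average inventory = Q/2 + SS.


Q/2 = 451.4597
Avg = 451.4597 + 137.7192 = 589.1789

589.1789 units


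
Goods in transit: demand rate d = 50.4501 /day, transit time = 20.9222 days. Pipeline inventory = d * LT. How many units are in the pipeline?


Pipeline = 50.4501 * 20.9222 = 1055.5271

1055.5271 units


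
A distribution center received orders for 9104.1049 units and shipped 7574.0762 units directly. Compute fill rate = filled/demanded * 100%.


FR = 7574.0762 / 9104.1049 * 100 = 83.1941

83.1941%


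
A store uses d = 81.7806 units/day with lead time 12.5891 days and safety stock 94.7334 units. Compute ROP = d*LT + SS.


d*LT = 81.7806 * 12.5891 = 1029.5442
ROP = 1029.5442 + 94.7334 = 1124.2776

1124.2776 units


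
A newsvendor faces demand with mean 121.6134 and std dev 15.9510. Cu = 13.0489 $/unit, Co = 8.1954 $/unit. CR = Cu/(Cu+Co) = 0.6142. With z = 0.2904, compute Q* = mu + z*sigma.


CR = Cu/(Cu+Co) = 13.0489/(13.0489+8.1954) = 0.6142
z = 0.2904
Q* = 121.6134 + 0.2904 * 15.9510 = 126.2456

126.2456 units


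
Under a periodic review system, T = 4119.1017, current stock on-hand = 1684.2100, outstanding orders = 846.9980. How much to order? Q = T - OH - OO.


Inventory position = OH + OO = 1684.2100 + 846.9980 = 2531.2080
Q = 4119.1017 - 2531.2080 = 1587.8937

1587.8937 units


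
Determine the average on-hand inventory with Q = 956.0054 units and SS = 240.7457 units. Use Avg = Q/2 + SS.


Q/2 = 478.0027
Avg = 478.0027 + 240.7457 = 718.7484

718.7484 units


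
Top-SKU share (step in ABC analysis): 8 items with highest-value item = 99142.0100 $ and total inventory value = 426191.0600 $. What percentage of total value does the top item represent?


Top item = 99142.0100
Total = 426191.0600
Percentage = 99142.0100 / 426191.0600 * 100 = 23.2623

23.2623%


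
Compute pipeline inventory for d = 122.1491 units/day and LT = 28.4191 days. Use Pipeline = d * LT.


Pipeline = 122.1491 * 28.4191 = 3471.3675

3471.3675 units


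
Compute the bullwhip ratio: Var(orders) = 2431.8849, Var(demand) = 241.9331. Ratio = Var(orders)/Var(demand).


BW = 2431.8849 / 241.9331 = 10.0519

10.0519


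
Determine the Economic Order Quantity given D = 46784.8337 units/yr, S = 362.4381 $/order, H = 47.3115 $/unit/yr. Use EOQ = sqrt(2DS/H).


2*D*S = 2 * 46784.8337 * 362.4381 = 33913212.4701
2*D*S/H = 716806.9596
EOQ = sqrt(716806.9596) = 846.6445

846.6445 units


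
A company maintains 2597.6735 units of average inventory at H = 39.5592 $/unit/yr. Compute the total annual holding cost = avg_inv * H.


Cost = 2597.6735 * 39.5592 = 102761.8855

102761.8855 $/yr


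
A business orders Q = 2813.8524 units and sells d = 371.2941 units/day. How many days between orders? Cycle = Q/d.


Cycle = 2813.8524 / 371.2941 = 7.5785

7.5785 days


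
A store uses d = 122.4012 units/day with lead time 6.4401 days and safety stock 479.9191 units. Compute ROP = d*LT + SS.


d*LT = 122.4012 * 6.4401 = 788.2760
ROP = 788.2760 + 479.9191 = 1268.1951

1268.1951 units


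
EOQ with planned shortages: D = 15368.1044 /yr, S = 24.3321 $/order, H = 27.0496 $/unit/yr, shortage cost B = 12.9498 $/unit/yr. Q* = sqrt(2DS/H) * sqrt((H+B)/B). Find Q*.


sqrt(2DS/H) = 166.2779
sqrt((H+B)/B) = 1.7575
Q* = 166.2779 * 1.7575 = 292.2333

292.2333 units


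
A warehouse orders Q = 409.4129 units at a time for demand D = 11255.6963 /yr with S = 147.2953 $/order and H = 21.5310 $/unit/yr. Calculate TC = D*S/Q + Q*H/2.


Ordering cost = D*S/Q = 4049.4844
Holding cost = Q*H/2 = 4407.5346
TC = 4049.4844 + 4407.5346 = 8457.0190

8457.0190 $/yr


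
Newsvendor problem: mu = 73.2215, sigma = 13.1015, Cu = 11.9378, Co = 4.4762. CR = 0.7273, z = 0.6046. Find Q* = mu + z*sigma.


CR = Cu/(Cu+Co) = 11.9378/(11.9378+4.4762) = 0.7273
z = 0.6046
Q* = 73.2215 + 0.6046 * 13.1015 = 81.1427

81.1427 units


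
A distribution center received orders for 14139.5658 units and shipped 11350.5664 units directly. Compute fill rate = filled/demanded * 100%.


FR = 11350.5664 / 14139.5658 * 100 = 80.2752

80.2752%


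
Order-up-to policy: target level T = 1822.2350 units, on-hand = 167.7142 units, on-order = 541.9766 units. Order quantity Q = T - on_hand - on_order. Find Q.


Inventory position = OH + OO = 167.7142 + 541.9766 = 709.6908
Q = 1822.2350 - 709.6908 = 1112.5442

1112.5442 units


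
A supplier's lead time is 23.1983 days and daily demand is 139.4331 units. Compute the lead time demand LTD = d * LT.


LTD = 139.4331 * 23.1983 = 3234.6109

3234.6109 units


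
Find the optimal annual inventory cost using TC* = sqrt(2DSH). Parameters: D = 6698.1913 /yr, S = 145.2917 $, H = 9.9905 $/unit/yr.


2*D*S*H = 19445341.3776
TC* = sqrt(19445341.3776) = 4409.6872

4409.6872 $/yr


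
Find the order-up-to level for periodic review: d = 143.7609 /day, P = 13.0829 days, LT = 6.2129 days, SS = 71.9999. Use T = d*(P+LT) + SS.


P + LT = 19.2958
d*(P+LT) = 143.7609 * 19.2958 = 2773.9816
T = 2773.9816 + 71.9999 = 2845.9815

2845.9815 units


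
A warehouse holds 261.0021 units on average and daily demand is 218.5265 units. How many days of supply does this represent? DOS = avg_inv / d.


DOS = 261.0021 / 218.5265 = 1.1944

1.1944 days


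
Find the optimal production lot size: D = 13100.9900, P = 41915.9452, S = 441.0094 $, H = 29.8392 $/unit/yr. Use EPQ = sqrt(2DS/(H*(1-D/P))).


1 - D/P = 1 - 0.3126 = 0.6874
H*(1-D/P) = 20.5128
2DS = 11555319.4786
EPQ = sqrt(563321.2017) = 750.5473

750.5473 units


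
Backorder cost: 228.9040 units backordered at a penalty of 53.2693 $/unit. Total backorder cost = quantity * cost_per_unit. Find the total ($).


Total = 228.9040 * 53.2693 = 12193.5558

12193.5558 $


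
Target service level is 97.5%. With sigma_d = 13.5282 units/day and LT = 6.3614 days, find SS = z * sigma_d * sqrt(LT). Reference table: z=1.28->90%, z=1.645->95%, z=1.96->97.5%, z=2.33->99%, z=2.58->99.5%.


From the table, SL = 97.5% corresponds to z = 1.96
sqrt(LT) = sqrt(6.3614) = 2.5222
SS = 1.96 * 13.5282 * 2.5222 = 66.8763

66.8763 units


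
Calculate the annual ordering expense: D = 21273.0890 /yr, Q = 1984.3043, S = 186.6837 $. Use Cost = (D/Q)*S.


Number of orders = D/Q = 10.7207
Cost = 10.7207 * 186.6837 = 2001.3760

2001.3760 $/yr


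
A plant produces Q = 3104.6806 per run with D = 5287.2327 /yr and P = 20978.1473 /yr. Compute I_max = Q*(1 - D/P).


D/P = 0.2520
1 - D/P = 0.7480
I_max = 3104.6806 * 0.7480 = 2322.1916

2322.1916 units


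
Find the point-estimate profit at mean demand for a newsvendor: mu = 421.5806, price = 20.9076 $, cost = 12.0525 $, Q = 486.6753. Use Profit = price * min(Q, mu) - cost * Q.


Sales at mu = min(486.6753, 421.5806) = 421.5806
Revenue = 20.9076 * 421.5806 = 8814.2386
Total cost = 12.0525 * 486.6753 = 5865.6541
Profit = 8814.2386 - 5865.6541 = 2948.5845

2948.5845 $


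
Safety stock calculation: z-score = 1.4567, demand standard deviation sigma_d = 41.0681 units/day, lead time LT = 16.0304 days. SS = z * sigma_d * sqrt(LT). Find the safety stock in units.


sqrt(LT) = sqrt(16.0304) = 4.0038
SS = 1.4567 * 41.0681 * 4.0038 = 239.5228

239.5228 units


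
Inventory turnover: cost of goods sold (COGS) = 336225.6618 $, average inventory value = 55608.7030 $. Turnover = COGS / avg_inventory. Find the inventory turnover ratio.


Turnover = 336225.6618 / 55608.7030 = 6.0463

6.0463


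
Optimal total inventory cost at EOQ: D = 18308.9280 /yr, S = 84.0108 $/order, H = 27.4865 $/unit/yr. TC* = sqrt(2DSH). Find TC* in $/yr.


2*D*S*H = 84556592.8756
TC* = sqrt(84556592.8756) = 9195.4659

9195.4659 $/yr


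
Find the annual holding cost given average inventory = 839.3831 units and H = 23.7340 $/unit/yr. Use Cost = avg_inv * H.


Cost = 839.3831 * 23.7340 = 19921.9185

19921.9185 $/yr


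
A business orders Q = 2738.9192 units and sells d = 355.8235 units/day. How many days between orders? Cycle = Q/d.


Cycle = 2738.9192 / 355.8235 = 7.6974

7.6974 days


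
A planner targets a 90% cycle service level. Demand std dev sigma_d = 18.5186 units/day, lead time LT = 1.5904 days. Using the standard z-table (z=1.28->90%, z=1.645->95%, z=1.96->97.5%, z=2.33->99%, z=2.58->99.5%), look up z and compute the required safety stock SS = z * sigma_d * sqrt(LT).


From the table, SL = 90% corresponds to z = 1.28
sqrt(LT) = sqrt(1.5904) = 1.2611
SS = 1.28 * 18.5186 * 1.2611 = 29.8931

29.8931 units


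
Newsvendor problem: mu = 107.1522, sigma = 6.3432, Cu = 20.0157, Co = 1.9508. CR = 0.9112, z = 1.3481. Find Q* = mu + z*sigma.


CR = Cu/(Cu+Co) = 20.0157/(20.0157+1.9508) = 0.9112
z = 1.3481
Q* = 107.1522 + 1.3481 * 6.3432 = 115.7035

115.7035 units


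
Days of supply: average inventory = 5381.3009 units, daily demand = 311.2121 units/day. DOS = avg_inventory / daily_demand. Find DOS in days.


DOS = 5381.3009 / 311.2121 = 17.2914

17.2914 days


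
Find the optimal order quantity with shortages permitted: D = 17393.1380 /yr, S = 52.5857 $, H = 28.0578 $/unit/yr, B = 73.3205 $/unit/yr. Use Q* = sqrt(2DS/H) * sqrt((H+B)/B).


sqrt(2DS/H) = 255.3354
sqrt((H+B)/B) = 1.1759
Q* = 255.3354 * 1.1759 = 300.2415

300.2415 units


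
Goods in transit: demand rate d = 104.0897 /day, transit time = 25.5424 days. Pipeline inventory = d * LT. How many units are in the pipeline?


Pipeline = 104.0897 * 25.5424 = 2658.7008

2658.7008 units


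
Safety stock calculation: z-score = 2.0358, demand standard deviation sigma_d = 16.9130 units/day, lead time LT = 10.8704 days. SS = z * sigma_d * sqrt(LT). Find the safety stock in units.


sqrt(LT) = sqrt(10.8704) = 3.2970
SS = 2.0358 * 16.9130 * 3.2970 = 113.5216

113.5216 units


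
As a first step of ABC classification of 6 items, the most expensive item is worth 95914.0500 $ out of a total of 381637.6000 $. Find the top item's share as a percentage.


Top item = 95914.0500
Total = 381637.6000
Percentage = 95914.0500 / 381637.6000 * 100 = 25.1322

25.1322%


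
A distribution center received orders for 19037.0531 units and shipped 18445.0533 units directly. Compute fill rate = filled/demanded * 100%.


FR = 18445.0533 / 19037.0531 * 100 = 96.8903

96.8903%


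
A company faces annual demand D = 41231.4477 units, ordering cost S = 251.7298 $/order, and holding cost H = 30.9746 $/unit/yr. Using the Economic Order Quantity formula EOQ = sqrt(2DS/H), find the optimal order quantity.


2*D*S = 2 * 41231.4477 * 251.7298 = 20758368.1665
2*D*S/H = 670173.8898
EOQ = sqrt(670173.8898) = 818.6415

818.6415 units


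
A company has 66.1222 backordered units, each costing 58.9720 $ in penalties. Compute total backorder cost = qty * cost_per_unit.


Total = 66.1222 * 58.9720 = 3899.3584

3899.3584 $


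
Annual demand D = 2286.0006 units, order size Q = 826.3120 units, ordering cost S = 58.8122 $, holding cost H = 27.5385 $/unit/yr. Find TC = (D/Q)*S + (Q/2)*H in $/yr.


Ordering cost = D*S/Q = 162.7046
Holding cost = Q*H/2 = 11377.6965
TC = 162.7046 + 11377.6965 = 11540.4011

11540.4011 $/yr


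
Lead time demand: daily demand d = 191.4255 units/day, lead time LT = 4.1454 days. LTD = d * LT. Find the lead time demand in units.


LTD = 191.4255 * 4.1454 = 793.5353

793.5353 units


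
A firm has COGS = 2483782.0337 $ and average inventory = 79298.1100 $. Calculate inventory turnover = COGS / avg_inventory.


Turnover = 2483782.0337 / 79298.1100 = 31.3221

31.3221


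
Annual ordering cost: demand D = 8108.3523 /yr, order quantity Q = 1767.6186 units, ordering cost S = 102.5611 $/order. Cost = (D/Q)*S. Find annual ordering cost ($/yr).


Number of orders = D/Q = 4.5872
Cost = 4.5872 * 102.5611 = 470.4643

470.4643 $/yr


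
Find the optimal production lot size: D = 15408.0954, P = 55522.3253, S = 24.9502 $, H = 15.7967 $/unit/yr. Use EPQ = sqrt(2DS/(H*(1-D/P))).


1 - D/P = 1 - 0.2775 = 0.7225
H*(1-D/P) = 11.4129
2DS = 768870.1237
EPQ = sqrt(67368.3332) = 259.5541

259.5541 units


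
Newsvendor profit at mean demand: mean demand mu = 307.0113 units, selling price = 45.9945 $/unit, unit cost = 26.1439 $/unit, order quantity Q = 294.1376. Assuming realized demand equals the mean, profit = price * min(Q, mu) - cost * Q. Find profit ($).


Sales at mu = min(294.1376, 307.0113) = 294.1376
Revenue = 45.9945 * 294.1376 = 13528.7118
Total cost = 26.1439 * 294.1376 = 7689.9040
Profit = 13528.7118 - 7689.9040 = 5838.8078

5838.8078 $


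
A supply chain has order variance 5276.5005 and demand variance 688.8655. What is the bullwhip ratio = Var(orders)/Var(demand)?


BW = 5276.5005 / 688.8655 = 7.6597

7.6597


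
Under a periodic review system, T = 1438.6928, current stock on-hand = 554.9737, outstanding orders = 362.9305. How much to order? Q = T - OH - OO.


Inventory position = OH + OO = 554.9737 + 362.9305 = 917.9042
Q = 1438.6928 - 917.9042 = 520.7886

520.7886 units


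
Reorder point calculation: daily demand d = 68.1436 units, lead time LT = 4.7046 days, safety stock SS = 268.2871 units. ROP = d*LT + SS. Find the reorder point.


d*LT = 68.1436 * 4.7046 = 320.5884
ROP = 320.5884 + 268.2871 = 588.8755

588.8755 units


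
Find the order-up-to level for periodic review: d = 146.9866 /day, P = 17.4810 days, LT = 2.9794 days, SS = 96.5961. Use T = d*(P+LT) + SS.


P + LT = 20.4604
d*(P+LT) = 146.9866 * 20.4604 = 3007.4046
T = 3007.4046 + 96.5961 = 3104.0007

3104.0007 units


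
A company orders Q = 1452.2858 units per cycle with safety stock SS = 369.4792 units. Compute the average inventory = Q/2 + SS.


Q/2 = 726.1429
Avg = 726.1429 + 369.4792 = 1095.6221

1095.6221 units


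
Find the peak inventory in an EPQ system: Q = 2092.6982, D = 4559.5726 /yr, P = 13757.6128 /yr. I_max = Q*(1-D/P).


D/P = 0.3314
1 - D/P = 0.6686
I_max = 2092.6982 * 0.6686 = 1399.1324

1399.1324 units


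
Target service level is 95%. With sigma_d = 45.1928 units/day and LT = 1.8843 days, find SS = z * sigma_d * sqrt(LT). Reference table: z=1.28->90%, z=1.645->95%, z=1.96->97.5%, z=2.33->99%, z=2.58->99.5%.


From the table, SL = 95% corresponds to z = 1.645
sqrt(LT) = sqrt(1.8843) = 1.3727
SS = 1.645 * 45.1928 * 1.3727 = 102.0493

102.0493 units


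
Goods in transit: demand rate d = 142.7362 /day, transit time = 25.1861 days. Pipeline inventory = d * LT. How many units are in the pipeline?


Pipeline = 142.7362 * 25.1861 = 3594.9682

3594.9682 units


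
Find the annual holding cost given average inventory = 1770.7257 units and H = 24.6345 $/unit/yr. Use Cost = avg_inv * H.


Cost = 1770.7257 * 24.6345 = 43620.9423

43620.9423 $/yr


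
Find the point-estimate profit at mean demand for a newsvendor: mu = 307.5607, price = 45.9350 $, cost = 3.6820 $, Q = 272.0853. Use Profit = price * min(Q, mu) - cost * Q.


Sales at mu = min(272.0853, 307.5607) = 272.0853
Revenue = 45.9350 * 272.0853 = 12498.2383
Total cost = 3.6820 * 272.0853 = 1001.8181
Profit = 12498.2383 - 1001.8181 = 11496.4202

11496.4202 $


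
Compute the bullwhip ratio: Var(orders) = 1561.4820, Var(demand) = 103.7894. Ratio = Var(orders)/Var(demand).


BW = 1561.4820 / 103.7894 = 15.0447

15.0447


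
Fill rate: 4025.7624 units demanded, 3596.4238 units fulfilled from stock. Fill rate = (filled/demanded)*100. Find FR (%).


FR = 3596.4238 / 4025.7624 * 100 = 89.3352

89.3352%


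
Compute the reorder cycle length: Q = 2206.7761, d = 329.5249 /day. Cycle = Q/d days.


Cycle = 2206.7761 / 329.5249 = 6.6968

6.6968 days


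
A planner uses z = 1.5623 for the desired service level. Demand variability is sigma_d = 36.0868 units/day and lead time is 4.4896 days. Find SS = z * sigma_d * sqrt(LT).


sqrt(LT) = sqrt(4.4896) = 2.1189
SS = 1.5623 * 36.0868 * 2.1189 = 119.4584

119.4584 units


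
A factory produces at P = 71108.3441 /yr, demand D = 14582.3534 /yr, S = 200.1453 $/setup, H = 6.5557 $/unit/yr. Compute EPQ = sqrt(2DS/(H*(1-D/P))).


1 - D/P = 1 - 0.2051 = 0.7949
H*(1-D/P) = 5.2113
2DS = 5837178.9919
EPQ = sqrt(1120098.7745) = 1058.3472

1058.3472 units


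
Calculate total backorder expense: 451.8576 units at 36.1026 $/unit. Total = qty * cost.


Total = 451.8576 * 36.1026 = 16313.2342

16313.2342 $


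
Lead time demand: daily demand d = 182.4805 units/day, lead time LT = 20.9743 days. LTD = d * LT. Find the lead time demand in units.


LTD = 182.4805 * 20.9743 = 3827.4008

3827.4008 units


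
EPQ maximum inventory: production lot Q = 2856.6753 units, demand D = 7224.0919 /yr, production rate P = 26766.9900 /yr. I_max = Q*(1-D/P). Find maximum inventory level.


D/P = 0.2699
1 - D/P = 0.7301
I_max = 2856.6753 * 0.7301 = 2085.6926

2085.6926 units


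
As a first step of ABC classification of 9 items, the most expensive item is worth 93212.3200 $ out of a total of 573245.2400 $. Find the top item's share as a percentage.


Top item = 93212.3200
Total = 573245.2400
Percentage = 93212.3200 / 573245.2400 * 100 = 16.2605

16.2605%


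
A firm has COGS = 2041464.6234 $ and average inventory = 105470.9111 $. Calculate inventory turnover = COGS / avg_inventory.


Turnover = 2041464.6234 / 105470.9111 = 19.3557

19.3557


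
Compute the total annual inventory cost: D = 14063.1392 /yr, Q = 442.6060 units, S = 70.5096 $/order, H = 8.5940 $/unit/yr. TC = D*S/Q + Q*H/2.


Ordering cost = D*S/Q = 2240.3364
Holding cost = Q*H/2 = 1901.8780
TC = 2240.3364 + 1901.8780 = 4142.2144

4142.2144 $/yr


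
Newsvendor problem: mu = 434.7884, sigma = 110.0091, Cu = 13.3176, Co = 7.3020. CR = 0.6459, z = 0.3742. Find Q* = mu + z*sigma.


CR = Cu/(Cu+Co) = 13.3176/(13.3176+7.3020) = 0.6459
z = 0.3742
Q* = 434.7884 + 0.3742 * 110.0091 = 475.9538

475.9538 units


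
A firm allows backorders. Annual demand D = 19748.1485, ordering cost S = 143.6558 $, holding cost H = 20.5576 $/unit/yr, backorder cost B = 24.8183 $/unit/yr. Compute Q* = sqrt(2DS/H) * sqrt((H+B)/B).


sqrt(2DS/H) = 525.3558
sqrt((H+B)/B) = 1.3522
Q* = 525.3558 * 1.3522 = 710.3627

710.3627 units


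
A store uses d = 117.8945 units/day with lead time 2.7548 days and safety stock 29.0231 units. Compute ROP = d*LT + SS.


d*LT = 117.8945 * 2.7548 = 324.7758
ROP = 324.7758 + 29.0231 = 353.7989

353.7989 units


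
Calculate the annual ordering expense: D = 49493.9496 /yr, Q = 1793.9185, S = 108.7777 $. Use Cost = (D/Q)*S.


Number of orders = D/Q = 27.5899
Cost = 27.5899 * 108.7777 = 3001.1609

3001.1609 $/yr


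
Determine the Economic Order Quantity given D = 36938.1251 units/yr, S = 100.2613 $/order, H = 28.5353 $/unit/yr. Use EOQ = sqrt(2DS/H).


2*D*S = 2 * 36938.1251 * 100.2613 = 7406928.8842
2*D*S/H = 259570.7381
EOQ = sqrt(259570.7381) = 509.4809

509.4809 units


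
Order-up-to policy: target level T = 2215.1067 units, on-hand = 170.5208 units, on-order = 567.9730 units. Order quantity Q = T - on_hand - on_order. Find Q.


Inventory position = OH + OO = 170.5208 + 567.9730 = 738.4938
Q = 2215.1067 - 738.4938 = 1476.6129

1476.6129 units


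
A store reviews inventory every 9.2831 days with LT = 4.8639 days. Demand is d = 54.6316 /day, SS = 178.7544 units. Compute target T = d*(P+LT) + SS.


P + LT = 14.1470
d*(P+LT) = 54.6316 * 14.1470 = 772.8732
T = 772.8732 + 178.7544 = 951.6276

951.6276 units


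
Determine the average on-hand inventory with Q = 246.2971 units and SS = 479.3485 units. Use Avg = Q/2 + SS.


Q/2 = 123.1486
Avg = 123.1486 + 479.3485 = 602.4970

602.4970 units


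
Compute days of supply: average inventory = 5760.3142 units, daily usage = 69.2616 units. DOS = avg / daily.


DOS = 5760.3142 / 69.2616 = 83.1675

83.1675 days


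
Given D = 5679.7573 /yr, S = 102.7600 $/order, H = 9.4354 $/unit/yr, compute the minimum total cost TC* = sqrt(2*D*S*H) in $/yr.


2*D*S*H = 11013977.5225
TC* = sqrt(11013977.5225) = 3318.7313

3318.7313 $/yr


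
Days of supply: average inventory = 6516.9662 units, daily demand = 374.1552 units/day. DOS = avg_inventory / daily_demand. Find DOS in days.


DOS = 6516.9662 / 374.1552 = 17.4178

17.4178 days


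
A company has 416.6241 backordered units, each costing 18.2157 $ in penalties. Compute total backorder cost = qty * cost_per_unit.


Total = 416.6241 * 18.2157 = 7589.0996

7589.0996 $


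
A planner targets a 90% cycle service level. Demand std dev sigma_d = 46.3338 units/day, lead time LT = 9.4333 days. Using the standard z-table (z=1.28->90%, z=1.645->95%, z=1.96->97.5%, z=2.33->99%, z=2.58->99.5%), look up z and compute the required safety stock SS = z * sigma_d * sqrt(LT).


From the table, SL = 90% corresponds to z = 1.28
sqrt(LT) = sqrt(9.4333) = 3.0714
SS = 1.28 * 46.3338 * 3.0714 = 182.1544

182.1544 units


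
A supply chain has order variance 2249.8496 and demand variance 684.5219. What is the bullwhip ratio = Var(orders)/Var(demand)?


BW = 2249.8496 / 684.5219 = 3.2867

3.2867


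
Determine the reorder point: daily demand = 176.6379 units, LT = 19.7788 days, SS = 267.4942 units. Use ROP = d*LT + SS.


d*LT = 176.6379 * 19.7788 = 3493.6857
ROP = 3493.6857 + 267.4942 = 3761.1799

3761.1799 units


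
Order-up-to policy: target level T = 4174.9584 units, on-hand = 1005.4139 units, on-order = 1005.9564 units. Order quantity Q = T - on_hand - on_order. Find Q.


Inventory position = OH + OO = 1005.4139 + 1005.9564 = 2011.3703
Q = 4174.9584 - 2011.3703 = 2163.5881

2163.5881 units


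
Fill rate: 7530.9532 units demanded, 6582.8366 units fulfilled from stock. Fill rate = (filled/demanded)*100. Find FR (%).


FR = 6582.8366 / 7530.9532 * 100 = 87.4104

87.4104%


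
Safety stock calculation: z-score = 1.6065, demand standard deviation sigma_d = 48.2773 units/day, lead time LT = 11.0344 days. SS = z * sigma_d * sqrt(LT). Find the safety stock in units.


sqrt(LT) = sqrt(11.0344) = 3.3218
SS = 1.6065 * 48.2773 * 3.3218 = 257.6310

257.6310 units


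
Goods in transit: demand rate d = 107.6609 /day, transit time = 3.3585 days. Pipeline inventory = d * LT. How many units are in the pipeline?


Pipeline = 107.6609 * 3.3585 = 361.5791

361.5791 units


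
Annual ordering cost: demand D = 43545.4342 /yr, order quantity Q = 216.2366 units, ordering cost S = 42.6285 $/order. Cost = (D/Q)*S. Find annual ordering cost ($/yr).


Number of orders = D/Q = 201.3786
Cost = 201.3786 * 42.6285 = 8584.4697

8584.4697 $/yr


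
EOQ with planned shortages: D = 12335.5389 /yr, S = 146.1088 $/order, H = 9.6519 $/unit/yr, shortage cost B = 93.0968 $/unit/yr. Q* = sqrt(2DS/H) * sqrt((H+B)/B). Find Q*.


sqrt(2DS/H) = 611.1191
sqrt((H+B)/B) = 1.0506
Q* = 611.1191 * 1.0506 = 642.0172

642.0172 units


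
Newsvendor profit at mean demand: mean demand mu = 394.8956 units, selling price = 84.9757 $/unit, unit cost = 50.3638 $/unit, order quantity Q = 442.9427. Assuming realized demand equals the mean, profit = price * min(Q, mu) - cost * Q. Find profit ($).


Sales at mu = min(442.9427, 394.8956) = 394.8956
Revenue = 84.9757 * 394.8956 = 33556.5300
Total cost = 50.3638 * 442.9427 = 22308.2776
Profit = 33556.5300 - 22308.2776 = 11248.2525

11248.2525 $


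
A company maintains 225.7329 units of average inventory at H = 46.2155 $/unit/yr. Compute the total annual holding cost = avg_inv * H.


Cost = 225.7329 * 46.2155 = 10432.3588

10432.3588 $/yr


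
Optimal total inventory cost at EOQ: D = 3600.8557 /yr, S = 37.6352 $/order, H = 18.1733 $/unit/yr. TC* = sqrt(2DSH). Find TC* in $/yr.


2*D*S*H = 4925652.1391
TC* = sqrt(4925652.1391) = 2219.3810

2219.3810 $/yr


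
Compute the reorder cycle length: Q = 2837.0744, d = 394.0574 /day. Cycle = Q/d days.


Cycle = 2837.0744 / 394.0574 = 7.1996

7.1996 days


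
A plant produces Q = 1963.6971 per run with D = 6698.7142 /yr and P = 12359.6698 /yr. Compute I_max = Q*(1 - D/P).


D/P = 0.5420
1 - D/P = 0.4580
I_max = 1963.6971 * 0.4580 = 899.4093

899.4093 units


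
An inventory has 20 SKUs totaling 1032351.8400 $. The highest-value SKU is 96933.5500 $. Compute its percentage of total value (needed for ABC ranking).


Top item = 96933.5500
Total = 1032351.8400
Percentage = 96933.5500 / 1032351.8400 * 100 = 9.3896

9.3896%


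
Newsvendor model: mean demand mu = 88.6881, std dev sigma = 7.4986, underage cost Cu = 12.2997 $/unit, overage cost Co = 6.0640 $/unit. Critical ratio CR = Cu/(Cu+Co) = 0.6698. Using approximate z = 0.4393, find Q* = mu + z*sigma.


CR = Cu/(Cu+Co) = 12.2997/(12.2997+6.0640) = 0.6698
z = 0.4393
Q* = 88.6881 + 0.4393 * 7.4986 = 91.9822

91.9822 units


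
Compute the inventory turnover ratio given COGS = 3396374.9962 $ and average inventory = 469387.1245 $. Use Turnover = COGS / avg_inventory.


Turnover = 3396374.9962 / 469387.1245 = 7.2358

7.2358


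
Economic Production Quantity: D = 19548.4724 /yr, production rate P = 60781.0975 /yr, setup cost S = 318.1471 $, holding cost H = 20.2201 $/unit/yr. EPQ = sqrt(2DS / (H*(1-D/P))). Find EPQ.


1 - D/P = 1 - 0.3216 = 0.6784
H*(1-D/P) = 13.7169
2DS = 12438579.6070
EPQ = sqrt(906807.3745) = 952.2643

952.2643 units


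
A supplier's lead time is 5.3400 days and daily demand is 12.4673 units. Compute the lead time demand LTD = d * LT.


LTD = 12.4673 * 5.3400 = 66.5754

66.5754 units


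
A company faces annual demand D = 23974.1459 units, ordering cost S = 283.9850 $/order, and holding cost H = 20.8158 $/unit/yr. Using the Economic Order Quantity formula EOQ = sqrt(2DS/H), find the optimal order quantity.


2*D*S = 2 * 23974.1459 * 283.9850 = 13616595.6468
2*D*S/H = 654147.1213
EOQ = sqrt(654147.1213) = 808.7936

808.7936 units


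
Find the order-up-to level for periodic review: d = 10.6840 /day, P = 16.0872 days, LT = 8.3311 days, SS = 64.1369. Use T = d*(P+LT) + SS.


P + LT = 24.4183
d*(P+LT) = 10.6840 * 24.4183 = 260.8851
T = 260.8851 + 64.1369 = 325.0220

325.0220 units


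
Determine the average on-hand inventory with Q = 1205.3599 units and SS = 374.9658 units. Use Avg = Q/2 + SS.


Q/2 = 602.6799
Avg = 602.6799 + 374.9658 = 977.6457

977.6457 units


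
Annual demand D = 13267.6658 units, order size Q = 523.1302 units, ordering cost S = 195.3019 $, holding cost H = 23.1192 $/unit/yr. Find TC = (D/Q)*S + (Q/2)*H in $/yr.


Ordering cost = D*S/Q = 4953.2609
Holding cost = Q*H/2 = 6047.1759
TC = 4953.2609 + 6047.1759 = 11000.4367

11000.4367 $/yr


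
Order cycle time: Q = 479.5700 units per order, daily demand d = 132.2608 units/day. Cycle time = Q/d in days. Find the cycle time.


Cycle = 479.5700 / 132.2608 = 3.6259

3.6259 days


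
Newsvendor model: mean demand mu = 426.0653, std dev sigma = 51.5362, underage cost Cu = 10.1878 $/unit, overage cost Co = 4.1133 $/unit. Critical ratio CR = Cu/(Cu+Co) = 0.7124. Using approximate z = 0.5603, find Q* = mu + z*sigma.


CR = Cu/(Cu+Co) = 10.1878/(10.1878+4.1133) = 0.7124
z = 0.5603
Q* = 426.0653 + 0.5603 * 51.5362 = 454.9410

454.9410 units


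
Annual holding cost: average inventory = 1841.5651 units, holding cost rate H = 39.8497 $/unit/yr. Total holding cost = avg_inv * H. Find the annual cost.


Cost = 1841.5651 * 39.8497 = 73385.8168

73385.8168 $/yr


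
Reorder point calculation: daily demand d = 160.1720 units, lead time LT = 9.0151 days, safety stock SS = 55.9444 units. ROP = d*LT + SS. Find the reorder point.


d*LT = 160.1720 * 9.0151 = 1443.9666
ROP = 1443.9666 + 55.9444 = 1499.9110

1499.9110 units


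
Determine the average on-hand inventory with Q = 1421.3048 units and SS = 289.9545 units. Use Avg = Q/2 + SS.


Q/2 = 710.6524
Avg = 710.6524 + 289.9545 = 1000.6069

1000.6069 units


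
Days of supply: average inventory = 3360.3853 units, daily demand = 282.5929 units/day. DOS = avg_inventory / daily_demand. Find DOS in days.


DOS = 3360.3853 / 282.5929 = 11.8913

11.8913 days


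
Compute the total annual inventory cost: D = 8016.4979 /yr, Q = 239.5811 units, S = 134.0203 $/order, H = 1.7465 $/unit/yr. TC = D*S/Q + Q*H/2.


Ordering cost = D*S/Q = 4484.3832
Holding cost = Q*H/2 = 209.2142
TC = 4484.3832 + 209.2142 = 4693.5974

4693.5974 $/yr


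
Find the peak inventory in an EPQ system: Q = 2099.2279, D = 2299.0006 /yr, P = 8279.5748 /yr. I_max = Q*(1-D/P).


D/P = 0.2777
1 - D/P = 0.7223
I_max = 2099.2279 * 0.7223 = 1516.3325

1516.3325 units


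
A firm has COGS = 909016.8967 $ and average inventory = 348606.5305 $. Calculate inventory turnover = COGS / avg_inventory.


Turnover = 909016.8967 / 348606.5305 = 2.6076

2.6076


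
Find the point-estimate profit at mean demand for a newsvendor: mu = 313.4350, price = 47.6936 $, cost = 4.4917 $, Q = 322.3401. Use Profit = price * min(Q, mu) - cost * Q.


Sales at mu = min(322.3401, 313.4350) = 313.4350
Revenue = 47.6936 * 313.4350 = 14948.8435
Total cost = 4.4917 * 322.3401 = 1447.8550
Profit = 14948.8435 - 1447.8550 = 13500.9885

13500.9885 $


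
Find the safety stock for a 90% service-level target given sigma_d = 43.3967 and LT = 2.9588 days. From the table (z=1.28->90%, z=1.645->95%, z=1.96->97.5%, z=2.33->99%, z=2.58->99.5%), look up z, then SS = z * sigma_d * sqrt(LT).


From the table, SL = 90% corresponds to z = 1.28
sqrt(LT) = sqrt(2.9588) = 1.7201
SS = 1.28 * 43.3967 * 1.7201 = 95.5486

95.5486 units


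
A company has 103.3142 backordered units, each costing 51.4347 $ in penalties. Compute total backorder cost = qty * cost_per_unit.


Total = 103.3142 * 51.4347 = 5313.9349

5313.9349 $


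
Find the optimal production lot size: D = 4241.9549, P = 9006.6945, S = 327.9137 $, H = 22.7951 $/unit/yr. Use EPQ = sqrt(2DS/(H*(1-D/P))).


1 - D/P = 1 - 0.4710 = 0.5290
H*(1-D/P) = 12.0591
2DS = 2781990.2530
EPQ = sqrt(230696.1589) = 480.3084

480.3084 units


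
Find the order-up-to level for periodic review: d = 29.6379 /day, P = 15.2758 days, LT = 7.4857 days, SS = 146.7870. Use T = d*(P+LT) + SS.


P + LT = 22.7615
d*(P+LT) = 29.6379 * 22.7615 = 674.6031
T = 674.6031 + 146.7870 = 821.3901

821.3901 units


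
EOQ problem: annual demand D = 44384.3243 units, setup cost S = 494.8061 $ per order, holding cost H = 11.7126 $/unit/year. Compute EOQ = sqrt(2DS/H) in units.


2*D*S = 2 * 44384.3243 * 494.8061 = 43923268.8160
2*D*S/H = 3750086.9846
EOQ = sqrt(3750086.9846) = 1936.5141

1936.5141 units


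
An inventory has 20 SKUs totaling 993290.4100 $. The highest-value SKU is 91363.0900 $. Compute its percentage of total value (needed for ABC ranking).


Top item = 91363.0900
Total = 993290.4100
Percentage = 91363.0900 / 993290.4100 * 100 = 9.1980

9.1980%


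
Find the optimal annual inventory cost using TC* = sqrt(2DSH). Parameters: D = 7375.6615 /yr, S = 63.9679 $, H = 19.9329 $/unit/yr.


2*D*S*H = 18808906.7822
TC* = sqrt(18808906.7822) = 4336.9237

4336.9237 $/yr


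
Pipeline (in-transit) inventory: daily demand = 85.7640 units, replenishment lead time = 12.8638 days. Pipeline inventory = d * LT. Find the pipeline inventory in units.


Pipeline = 85.7640 * 12.8638 = 1103.2509

1103.2509 units


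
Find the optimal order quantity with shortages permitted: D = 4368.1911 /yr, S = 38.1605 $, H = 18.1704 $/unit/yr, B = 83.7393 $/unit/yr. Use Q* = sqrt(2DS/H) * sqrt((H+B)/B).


sqrt(2DS/H) = 135.4536
sqrt((H+B)/B) = 1.1032
Q* = 135.4536 * 1.1032 = 149.4286

149.4286 units


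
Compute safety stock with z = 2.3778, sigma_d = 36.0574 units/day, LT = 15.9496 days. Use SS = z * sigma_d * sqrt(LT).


sqrt(LT) = sqrt(15.9496) = 3.9937
SS = 2.3778 * 36.0574 * 3.9937 = 342.4086

342.4086 units


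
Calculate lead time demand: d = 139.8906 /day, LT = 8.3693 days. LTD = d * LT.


LTD = 139.8906 * 8.3693 = 1170.7864

1170.7864 units


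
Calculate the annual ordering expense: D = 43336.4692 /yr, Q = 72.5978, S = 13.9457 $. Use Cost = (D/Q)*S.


Number of orders = D/Q = 596.9392
Cost = 596.9392 * 13.9457 = 8324.7343

8324.7343 $/yr


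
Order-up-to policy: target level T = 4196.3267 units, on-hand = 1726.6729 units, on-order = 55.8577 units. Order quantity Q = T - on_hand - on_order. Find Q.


Inventory position = OH + OO = 1726.6729 + 55.8577 = 1782.5306
Q = 4196.3267 - 1782.5306 = 2413.7961

2413.7961 units


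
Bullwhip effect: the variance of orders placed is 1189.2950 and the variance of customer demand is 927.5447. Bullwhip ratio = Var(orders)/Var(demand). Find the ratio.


BW = 1189.2950 / 927.5447 = 1.2822

1.2822


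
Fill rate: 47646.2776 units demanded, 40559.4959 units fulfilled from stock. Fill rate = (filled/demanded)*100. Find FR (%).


FR = 40559.4959 / 47646.2776 * 100 = 85.1263

85.1263%


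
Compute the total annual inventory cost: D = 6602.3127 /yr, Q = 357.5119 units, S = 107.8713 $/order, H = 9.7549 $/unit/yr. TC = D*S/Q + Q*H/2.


Ordering cost = D*S/Q = 1992.1017
Holding cost = Q*H/2 = 1743.7464
TC = 1992.1017 + 1743.7464 = 3735.8481

3735.8481 $/yr


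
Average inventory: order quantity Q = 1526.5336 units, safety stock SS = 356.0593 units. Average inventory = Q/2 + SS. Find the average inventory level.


Q/2 = 763.2668
Avg = 763.2668 + 356.0593 = 1119.3261

1119.3261 units


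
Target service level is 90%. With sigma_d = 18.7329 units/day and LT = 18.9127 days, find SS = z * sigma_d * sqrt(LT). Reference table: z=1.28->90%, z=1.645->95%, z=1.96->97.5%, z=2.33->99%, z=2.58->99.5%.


From the table, SL = 90% corresponds to z = 1.28
sqrt(LT) = sqrt(18.9127) = 4.3489
SS = 1.28 * 18.7329 * 4.3489 = 104.2778

104.2778 units


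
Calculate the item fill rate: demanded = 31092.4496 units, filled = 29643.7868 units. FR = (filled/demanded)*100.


FR = 29643.7868 / 31092.4496 * 100 = 95.3408

95.3408%


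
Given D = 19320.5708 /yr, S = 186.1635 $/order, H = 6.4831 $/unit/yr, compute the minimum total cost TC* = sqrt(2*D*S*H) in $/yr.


2*D*S*H = 46636634.7319
TC* = sqrt(46636634.7319) = 6829.1020

6829.1020 $/yr


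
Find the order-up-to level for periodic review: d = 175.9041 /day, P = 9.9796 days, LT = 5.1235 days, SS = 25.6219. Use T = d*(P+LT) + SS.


P + LT = 15.1031
d*(P+LT) = 175.9041 * 15.1031 = 2656.6972
T = 2656.6972 + 25.6219 = 2682.3191

2682.3191 units


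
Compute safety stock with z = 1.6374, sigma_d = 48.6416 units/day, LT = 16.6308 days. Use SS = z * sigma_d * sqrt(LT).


sqrt(LT) = sqrt(16.6308) = 4.0781
SS = 1.6374 * 48.6416 * 4.0781 = 324.8024

324.8024 units


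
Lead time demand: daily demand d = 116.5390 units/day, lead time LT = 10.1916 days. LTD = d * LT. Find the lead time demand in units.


LTD = 116.5390 * 10.1916 = 1187.7189

1187.7189 units


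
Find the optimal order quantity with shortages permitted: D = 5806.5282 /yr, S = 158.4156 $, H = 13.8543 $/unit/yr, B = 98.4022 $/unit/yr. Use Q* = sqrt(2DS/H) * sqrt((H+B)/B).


sqrt(2DS/H) = 364.4013
sqrt((H+B)/B) = 1.0681
Q* = 364.4013 * 1.0681 = 389.2094

389.2094 units


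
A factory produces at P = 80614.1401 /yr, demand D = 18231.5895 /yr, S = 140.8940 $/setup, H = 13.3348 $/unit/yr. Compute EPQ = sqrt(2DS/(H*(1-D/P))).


1 - D/P = 1 - 0.2262 = 0.7738
H*(1-D/P) = 10.3190
2DS = 5137443.1420
EPQ = sqrt(497861.5883) = 705.5931

705.5931 units


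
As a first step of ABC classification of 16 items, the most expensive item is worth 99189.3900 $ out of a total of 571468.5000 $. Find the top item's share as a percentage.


Top item = 99189.3900
Total = 571468.5000
Percentage = 99189.3900 / 571468.5000 * 100 = 17.3569

17.3569%


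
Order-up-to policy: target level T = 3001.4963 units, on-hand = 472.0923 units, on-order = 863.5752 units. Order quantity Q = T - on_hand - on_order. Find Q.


Inventory position = OH + OO = 472.0923 + 863.5752 = 1335.6675
Q = 3001.4963 - 1335.6675 = 1665.8288

1665.8288 units


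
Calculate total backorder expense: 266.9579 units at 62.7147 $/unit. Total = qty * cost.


Total = 266.9579 * 62.7147 = 16742.1846

16742.1846 $


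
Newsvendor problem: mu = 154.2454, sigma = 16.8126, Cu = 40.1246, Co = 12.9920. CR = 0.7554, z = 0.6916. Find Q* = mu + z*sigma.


CR = Cu/(Cu+Co) = 40.1246/(40.1246+12.9920) = 0.7554
z = 0.6916
Q* = 154.2454 + 0.6916 * 16.8126 = 165.8730

165.8730 units


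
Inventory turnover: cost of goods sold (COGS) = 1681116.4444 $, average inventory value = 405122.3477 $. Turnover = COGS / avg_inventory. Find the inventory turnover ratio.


Turnover = 1681116.4444 / 405122.3477 = 4.1497

4.1497


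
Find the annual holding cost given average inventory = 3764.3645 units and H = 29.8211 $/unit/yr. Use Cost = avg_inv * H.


Cost = 3764.3645 * 29.8211 = 112257.4902

112257.4902 $/yr


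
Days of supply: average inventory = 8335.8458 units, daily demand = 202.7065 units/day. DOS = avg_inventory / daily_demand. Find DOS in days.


DOS = 8335.8458 / 202.7065 = 41.1227

41.1227 days


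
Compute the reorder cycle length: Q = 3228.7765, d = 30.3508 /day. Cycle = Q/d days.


Cycle = 3228.7765 / 30.3508 = 106.3819

106.3819 days


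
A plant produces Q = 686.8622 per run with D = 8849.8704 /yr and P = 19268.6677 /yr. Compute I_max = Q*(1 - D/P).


D/P = 0.4593
1 - D/P = 0.5407
I_max = 686.8622 * 0.5407 = 371.3945

371.3945 units


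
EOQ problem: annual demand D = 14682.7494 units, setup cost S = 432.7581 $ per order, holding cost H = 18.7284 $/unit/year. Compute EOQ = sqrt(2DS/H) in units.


2*D*S = 2 * 14682.7494 * 432.7581 = 12708157.4662
2*D*S/H = 678550.0879
EOQ = sqrt(678550.0879) = 823.7415

823.7415 units


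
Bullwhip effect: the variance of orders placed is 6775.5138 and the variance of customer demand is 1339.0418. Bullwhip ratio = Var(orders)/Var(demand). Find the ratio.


BW = 6775.5138 / 1339.0418 = 5.0600

5.0600


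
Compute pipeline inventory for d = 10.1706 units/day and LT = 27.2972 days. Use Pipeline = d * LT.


Pipeline = 10.1706 * 27.2972 = 277.6289

277.6289 units


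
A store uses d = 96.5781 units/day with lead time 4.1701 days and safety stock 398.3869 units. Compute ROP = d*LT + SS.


d*LT = 96.5781 * 4.1701 = 402.7403
ROP = 402.7403 + 398.3869 = 801.1272

801.1272 units
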